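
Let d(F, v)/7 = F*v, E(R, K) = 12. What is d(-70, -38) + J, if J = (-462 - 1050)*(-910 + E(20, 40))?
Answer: 1376396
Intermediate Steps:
d(F, v) = 7*F*v (d(F, v) = 7*(F*v) = 7*F*v)
J = 1357776 (J = (-462 - 1050)*(-910 + 12) = -1512*(-898) = 1357776)
d(-70, -38) + J = 7*(-70)*(-38) + 1357776 = 18620 + 1357776 = 1376396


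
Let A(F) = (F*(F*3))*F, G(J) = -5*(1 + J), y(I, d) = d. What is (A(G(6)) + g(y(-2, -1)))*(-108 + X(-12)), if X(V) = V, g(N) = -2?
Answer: 15435240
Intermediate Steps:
G(J) = -5 - 5*J
A(F) = 3*F**3 (A(F) = (F*(3*F))*F = (3*F**2)*F = 3*F**3)
(A(G(6)) + g(y(-2, -1)))*(-108 + X(-12)) = (3*(-5 - 5*6)**3 - 2)*(-108 - 12) = (3*(-5 - 30)**3 - 2)*(-120) = (3*(-35)**3 - 2)*(-120) = (3*(-42875) - 2)*(-120) = (-128625 - 2)*(-120) = -128627*(-120) = 15435240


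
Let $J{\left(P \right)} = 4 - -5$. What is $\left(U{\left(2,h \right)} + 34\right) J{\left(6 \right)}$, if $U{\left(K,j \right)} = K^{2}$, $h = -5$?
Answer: $342$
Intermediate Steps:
$J{\left(P \right)} = 9$ ($J{\left(P \right)} = 4 + 5 = 9$)
$\left(U{\left(2,h \right)} + 34\right) J{\left(6 \right)} = \left(2^{2} + 34\right) 9 = \left(4 + 34\right) 9 = 38 \cdot 9 = 342$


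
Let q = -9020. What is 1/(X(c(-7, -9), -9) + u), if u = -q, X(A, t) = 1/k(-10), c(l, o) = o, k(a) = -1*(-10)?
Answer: 10/90201 ≈ 0.00011086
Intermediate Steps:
k(a) = 10
X(A, t) = ⅒ (X(A, t) = 1/10 = ⅒)
u = 9020 (u = -1*(-9020) = 9020)
1/(X(c(-7, -9), -9) + u) = 1/(⅒ + 9020) = 1/(90201/10) = 10/90201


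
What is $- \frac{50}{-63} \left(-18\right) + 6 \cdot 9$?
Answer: $\frac{278}{7} \approx 39.714$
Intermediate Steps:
$- \frac{50}{-63} \left(-18\right) + 6 \cdot 9 = \left(-50\right) \left(- \frac{1}{63}\right) \left(-18\right) + 54 = \frac{50}{63} \left(-18\right) + 54 = - \frac{100}{7} + 54 = \frac{278}{7}$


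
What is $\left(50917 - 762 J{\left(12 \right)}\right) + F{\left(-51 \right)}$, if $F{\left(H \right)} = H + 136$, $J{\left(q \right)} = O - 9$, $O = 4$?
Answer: $54812$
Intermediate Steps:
$J{\left(q \right)} = -5$ ($J{\left(q \right)} = 4 - 9 = -5$)
$F{\left(H \right)} = 136 + H$
$\left(50917 - 762 J{\left(12 \right)}\right) + F{\left(-51 \right)} = \left(50917 - -3810\right) + \left(136 - 51\right) = \left(50917 + 3810\right) + 85 = 54727 + 85 = 54812$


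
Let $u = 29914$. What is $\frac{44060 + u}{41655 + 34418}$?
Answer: $\frac{73974}{76073} \approx 0.97241$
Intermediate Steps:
$\frac{44060 + u}{41655 + 34418} = \frac{44060 + 29914}{41655 + 34418} = \frac{73974}{76073}$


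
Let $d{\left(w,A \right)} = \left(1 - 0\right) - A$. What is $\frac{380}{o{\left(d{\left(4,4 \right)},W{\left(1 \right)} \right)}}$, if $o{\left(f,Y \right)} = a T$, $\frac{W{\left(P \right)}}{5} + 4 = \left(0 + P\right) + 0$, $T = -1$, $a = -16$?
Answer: $\frac{95}{4} \approx 23.75$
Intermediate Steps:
$d{\left(w,A \right)} = 1 - A$ ($d{\left(w,A \right)} = \left(1 + 0\right) - A = 1 - A$)
$W{\left(P \right)} = -20 + 5 P$ ($W{\left(P \right)} = -20 + 5 \left(\left(0 + P\right) + 0\right) = -20 + 5 \left(P + 0\right) = -20 + 5 P$)
$o{\left(f,Y \right)} = 16$ ($o{\left(f,Y \right)} = \left(-16\right) \left(-1\right) = 16$)
$\frac{380}{o{\left(d{\left(4,4 \right)},W{\left(1 \right)} \right)}} = \frac{380}{16} = 380 \cdot \frac{1}{16} = \frac{95}{4}$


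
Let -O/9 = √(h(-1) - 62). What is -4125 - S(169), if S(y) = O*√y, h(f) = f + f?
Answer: -4125 + 936*I ≈ -4125.0 + 936.0*I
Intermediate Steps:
h(f) = 2*f
O = -72*I (O = -9*√(2*(-1) - 62) = -9*√(-2 - 62) = -72*I ≈ -72.0*I)
S(y) = -72*I*√y (S(y) = (-72*I)*√y = -72*I*√y)
-4125 - S(169) = -4125 - (-72)*I*√169 = -4125 - (-72)*I*13 = -4125 - (-936)*I = -4125 + 936*I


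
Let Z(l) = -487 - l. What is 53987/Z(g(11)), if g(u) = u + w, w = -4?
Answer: -53987/494 ≈ -109.29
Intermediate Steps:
g(u) = -4 + u (g(u) = u - 4 = -4 + u)
53987/Z(g(11)) = 53987/(-487 - (-4 + 11)) = 53987/(-487 - 1*7) = 53987/(-487 - 7) = 53987/(-494) = 53987*(-1/494) = -53987/494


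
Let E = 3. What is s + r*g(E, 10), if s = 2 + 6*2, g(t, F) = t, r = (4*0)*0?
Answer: 14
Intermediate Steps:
r = 0 (r = 0*0 = 0)
s = 14 (s = 2 + 12 = 14)
s + r*g(E, 10) = 14 + 0*3 = 14 + 0 = 14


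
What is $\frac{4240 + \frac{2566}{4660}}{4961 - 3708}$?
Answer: $\frac{9880483}{2919490} \approx 3.3843$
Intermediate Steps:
$\frac{4240 + \frac{2566}{4660}}{4961 - 3708} = \frac{4240 + 2566 \cdot \frac{1}{4660}}{1253} = \left(4240 + \frac{1283}{2330}\right) \frac{1}{1253} = \frac{9880483}{2330} \cdot \frac{1}{1253} = \frac{9880483}{2919490}$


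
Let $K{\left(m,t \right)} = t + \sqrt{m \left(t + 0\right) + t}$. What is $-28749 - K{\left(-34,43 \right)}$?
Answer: $-28792 - i \sqrt{1419} \approx -28792.0 - 37.67 i$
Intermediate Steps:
$K{\left(m,t \right)} = t + \sqrt{t + m t}$ ($K{\left(m,t \right)} = t + \sqrt{m t + t} = t + \sqrt{t + m t}$)
$-28749 - K{\left(-34,43 \right)} = -28749 - \left(43 + \sqrt{43 \left(1 - 34\right)}\right) = -28749 - \left(43 + \sqrt{43 \left(-33\right)}\right) = -28749 - \left(43 + \sqrt{-1419}\right) = -28749 - \left(43 + i \sqrt{1419}\right) = -28792 - i \sqrt{1419}$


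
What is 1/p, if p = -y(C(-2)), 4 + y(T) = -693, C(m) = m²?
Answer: 1/697 ≈ 0.0014347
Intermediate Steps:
y(T) = -697 (y(T) = -4 - 693 = -697)
p = 697 (p = -1*(-697) = 697)
1/p = 1/697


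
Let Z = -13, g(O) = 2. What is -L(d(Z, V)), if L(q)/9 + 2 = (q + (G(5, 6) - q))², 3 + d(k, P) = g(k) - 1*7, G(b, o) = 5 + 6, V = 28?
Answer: -1071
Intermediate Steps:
G(b, o) = 11
d(k, P) = -8 (d(k, P) = -3 + (2 - 1*7) = -3 + (2 - 7) = -3 - 5 = -8)
L(q) = 1071 (L(q) = -18 + 9*(q + (11 - q))² = -18 + 9*11² = -18 + 9*121 = -18 + 1089 = 1071)
-L(d(Z, V)) = -1*1071 = -1071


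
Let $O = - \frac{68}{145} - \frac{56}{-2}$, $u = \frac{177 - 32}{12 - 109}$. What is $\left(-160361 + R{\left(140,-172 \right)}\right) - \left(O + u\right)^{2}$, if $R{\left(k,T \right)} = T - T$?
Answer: $- \frac{31857392252826}{197824225} \approx -1.6104 \cdot 10^{5}$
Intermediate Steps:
$R{\left(k,T \right)} = 0$
$u = - \frac{145}{97}$ ($u = \frac{145}{-97} = 145 \left(- \frac{1}{97}\right) = - \frac{145}{97} \approx -1.4948$)
$O = \frac{3992}{145}$ ($O = \left(-68\right) \frac{1}{145} - -28 = - \frac{68}{145} + 28 = \frac{3992}{145} \approx 27.531$)
$\left(-160361 + R{\left(140,-172 \right)}\right) - \left(O + u\right)^{2} = \left(-160361 + 0\right) - \left(\frac{3992}{145} - \frac{145}{97}\right)^{2} = -160361 - \left(\frac{366199}{14065}\right)^{2} = -160361 - \frac{134101707601}{197824225} = - \frac{31857392252826}{197824225}$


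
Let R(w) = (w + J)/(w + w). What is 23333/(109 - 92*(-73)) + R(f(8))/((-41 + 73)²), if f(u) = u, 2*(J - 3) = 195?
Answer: 766056769/223641600 ≈ 3.4254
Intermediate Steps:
J = 201/2 (J = 3 + (½)*195 = 3 + 195/2 = 201/2 ≈ 100.50)
R(w) = (201/2 + w)/(2*w) (R(w) = (w + 201/2)/(w + w) = (201/2 + w)/((2*w)) = (201/2 + w)*(1/(2*w)) = (201/2 + w)/(2*w))
23333/(109 - 92*(-73)) + R(f(8))/((-41 + 73)²) = 23333/(109 - 92*(-73)) + ((¼)*(201 + 2*8)/8)/((-41 + 73)²) = 23333/(109 + 6716) + ((¼)*(⅛)*(201 + 16))/(32²) = 23333/6825 + ((¼)*(⅛)*217)/1024 = 23333*(1/6825) + (217/32)*(1/1024) = 23333/6825 + 217/32768 = 766056769/223641600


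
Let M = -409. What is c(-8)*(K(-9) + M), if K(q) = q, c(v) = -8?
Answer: 3344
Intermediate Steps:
c(-8)*(K(-9) + M) = -8*(-9 - 409) = -8*(-418) = 3344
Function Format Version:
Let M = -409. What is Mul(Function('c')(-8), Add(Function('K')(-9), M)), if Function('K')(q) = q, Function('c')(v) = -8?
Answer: 3344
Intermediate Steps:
Mul(Function('c')(-8), Add(Function('K')(-9), M)) = Mul(-8, Add(-9, -409)) = Mul(-8, -418) = 3344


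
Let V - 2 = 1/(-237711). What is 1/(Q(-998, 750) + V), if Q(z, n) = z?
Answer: -237711/236760157 ≈ -0.0010040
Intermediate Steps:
V = 475421/237711 (V = 2 + 1/(-237711) = 2 - 1/237711 = 475421/237711 ≈ 2.0000)
1/(Q(-998, 750) + V) = 1/(-998 + 475421/237711) = 1/(-236760157/237711) = -237711/236760157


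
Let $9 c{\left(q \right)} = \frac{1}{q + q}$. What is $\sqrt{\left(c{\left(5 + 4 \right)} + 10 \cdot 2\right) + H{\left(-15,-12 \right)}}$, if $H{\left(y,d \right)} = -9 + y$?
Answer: $\frac{i \sqrt{1294}}{18} \approx 1.9985 i$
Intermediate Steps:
$c{\left(q \right)} = \frac{1}{18 q}$ ($c{\left(q \right)} = \frac{1}{9 \left(q + q\right)} = \frac{1}{9 \cdot 2 q} = \frac{\frac{1}{2} \frac{1}{q}}{9} = \frac{1}{18 q}$)
$\sqrt{\left(c{\left(5 + 4 \right)} + 10 \cdot 2\right) + H{\left(-15,-12 \right)}} = \sqrt{\left(\frac{1}{18 \left(5 + 4\right)} + 10 \cdot 2\right) - 24} = \sqrt{\left(\frac{1}{18 \cdot 9} + 20\right) - 24} = \sqrt{\left(\frac{1}{18} \cdot \frac{1}{9} + 20\right) - 24} = \sqrt{\left(\frac{1}{162} + 20\right) - 24} = \sqrt{\frac{3241}{162} - 24} = \sqrt{- \frac{647}{162}} = \frac{i \sqrt{1294}}{18}$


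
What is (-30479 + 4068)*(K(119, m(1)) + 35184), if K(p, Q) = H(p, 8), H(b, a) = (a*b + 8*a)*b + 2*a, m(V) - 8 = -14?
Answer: -4122862744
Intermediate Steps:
m(V) = -6 (m(V) = 8 - 14 = -6)
H(b, a) = 2*a + b*(8*a + a*b) (H(b, a) = (8*a + a*b)*b + 2*a = b*(8*a + a*b) + 2*a = 2*a + b*(8*a + a*b))
K(p, Q) = 16 + 8*p² + 64*p (K(p, Q) = 8*(2 + p² + 8*p) = 16 + 8*p² + 64*p)
(-30479 + 4068)*(K(119, m(1)) + 35184) = (-30479 + 4068)*((16 + 8*119² + 64*119) + 35184) = -26411*((16 + 8*14161 + 7616) + 35184) = -26411*((16 + 113288 + 7616) + 35184) = -26411*(120920 + 35184) = -26411*156104 = -4122862744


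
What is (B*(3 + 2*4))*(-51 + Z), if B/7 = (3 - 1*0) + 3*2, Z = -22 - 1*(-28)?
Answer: -31185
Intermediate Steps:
Z = 6 (Z = -22 + 28 = 6)
B = 63 (B = 7*((3 - 1*0) + 3*2) = 7*((3 + 0) + 6) = 7*(3 + 6) = 7*9 = 63)
(B*(3 + 2*4))*(-51 + Z) = (63*(3 + 2*4))*(-51 + 6) = (63*(3 + 8))*(-45) = (63*11)*(-45) = 693*(-45) = -31185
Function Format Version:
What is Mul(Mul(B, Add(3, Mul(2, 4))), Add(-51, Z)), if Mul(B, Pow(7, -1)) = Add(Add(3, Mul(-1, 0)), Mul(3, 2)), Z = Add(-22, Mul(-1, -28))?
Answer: -31185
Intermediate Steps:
Z = 6 (Z = Add(-22, 28) = 6)
B = 63 (B = Mul(7, Add(Add(3, Mul(-1, 0)), Mul(3, 2))) = Mul(7, Add(Add(3, 0), 6)) = Mul(7, Add(3, 6)) = Mul(7, 9) = 63)
Mul(Mul(B, Add(3, Mul(2, 4))), Add(-51, Z)) = Mul(Mul(63, Add(3, Mul(2, 4))), Add(-51, 6)) = Mul(Mul(63, Add(3, 8)), -45) = Mul(Mul(63, 11), -45) = Mul(693, -45) = -31185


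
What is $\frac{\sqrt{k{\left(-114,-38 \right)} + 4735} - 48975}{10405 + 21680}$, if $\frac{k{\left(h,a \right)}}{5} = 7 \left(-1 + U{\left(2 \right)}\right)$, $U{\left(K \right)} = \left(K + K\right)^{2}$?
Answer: $- \frac{3265}{2139} + \frac{2 \sqrt{1315}}{32085} \approx -1.5242$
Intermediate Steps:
$U{\left(K \right)} = 4 K^{2}$ ($U{\left(K \right)} = \left(2 K\right)^{2} = 4 K^{2}$)
$k{\left(h,a \right)} = 525$ ($k{\left(h,a \right)} = 5 \cdot 7 \left(-1 + 4 \cdot 2^{2}\right) = 5 \cdot 7 \left(-1 + 4 \cdot 4\right) = 5 \cdot 7 \left(-1 + 16\right) = 5 \cdot 7 \cdot 15 = 5 \cdot 105 = 525$)
$\frac{\sqrt{k{\left(-114,-38 \right)} + 4735} - 48975}{10405 + 21680} = \frac{\sqrt{525 + 4735} - 48975}{10405 + 21680} = \frac{\sqrt{5260} - 48975}{32085} = \left(2 \sqrt{1315} - 48975\right) \frac{1}{32085} = \left(-48975 + 2 \sqrt{1315}\right) \frac{1}{32085} = - \frac{3265}{2139} + \frac{2 \sqrt{1315}}{32085}$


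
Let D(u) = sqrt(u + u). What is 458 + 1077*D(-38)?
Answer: 458 + 2154*I*sqrt(19) ≈ 458.0 + 9389.1*I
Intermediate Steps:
D(u) = sqrt(2)*sqrt(u) (D(u) = sqrt(2*u) = sqrt(2)*sqrt(u))
458 + 1077*D(-38) = 458 + 1077*(sqrt(2)*sqrt(-38)) = 458 + 1077*(sqrt(2)*(I*sqrt(38))) = 458 + 1077*(2*I*sqrt(19)) = 458 + 2154*I*sqrt(19)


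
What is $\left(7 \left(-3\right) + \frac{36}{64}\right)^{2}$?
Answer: $\frac{106929}{256} \approx 417.69$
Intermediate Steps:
$\left(7 \left(-3\right) + \frac{36}{64}\right)^{2} = \left(-21 + 36 \cdot \frac{1}{64}\right)^{2} = \left(-21 + \frac{9}{16}\right)^{2} = \left(- \frac{327}{16}\right)^{2} = \frac{106929}{256}$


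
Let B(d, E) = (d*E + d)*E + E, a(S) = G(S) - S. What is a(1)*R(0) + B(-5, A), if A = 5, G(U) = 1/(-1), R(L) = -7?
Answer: -131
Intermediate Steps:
G(U) = -1
a(S) = -1 - S
B(d, E) = E + E*(d + E*d) (B(d, E) = (E*d + d)*E + E = (d + E*d)*E + E = E*(d + E*d) + E = E + E*(d + E*d))
a(1)*R(0) + B(-5, A) = (-1 - 1*1)*(-7) + 5*(1 - 5 + 5*(-5)) = (-1 - 1)*(-7) + 5*(1 - 5 - 25) = -2*(-7) + 5*(-29) = 14 - 145 = -131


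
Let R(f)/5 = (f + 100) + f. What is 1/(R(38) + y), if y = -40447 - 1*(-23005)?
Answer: -1/16562 ≈ -6.0379e-5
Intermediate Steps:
R(f) = 500 + 10*f (R(f) = 5*((f + 100) + f) = 5*((100 + f) + f) = 5*(100 + 2*f) = 500 + 10*f)
y = -17442 (y = -40447 + 23005 = -17442)
1/(R(38) + y) = 1/((500 + 10*38) - 17442) = 1/((500 + 380) - 17442) = 1/(880 - 17442) = 1/(-16562) = -1/16562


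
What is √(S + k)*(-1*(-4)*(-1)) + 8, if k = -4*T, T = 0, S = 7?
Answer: 8 - 4*√7 ≈ -2.5830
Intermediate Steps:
k = 0 (k = -4*0 = 0)
√(S + k)*(-1*(-4)*(-1)) + 8 = √(7 + 0)*(-1*(-4)*(-1)) + 8 = √7*(4*(-1)) + 8 = √7*(-4) + 8 = -4*√7 + 8 = 8 - 4*√7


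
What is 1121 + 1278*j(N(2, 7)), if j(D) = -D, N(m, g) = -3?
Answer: 4955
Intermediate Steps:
1121 + 1278*j(N(2, 7)) = 1121 + 1278*(-1*(-3)) = 1121 + 1278*3 = 1121 + 3834 = 4955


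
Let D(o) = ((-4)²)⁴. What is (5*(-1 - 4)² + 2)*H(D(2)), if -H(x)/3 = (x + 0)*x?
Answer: -1636382539776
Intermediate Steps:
D(o) = 65536 (D(o) = 16⁴ = 65536)
H(x) = -3*x² (H(x) = -3*(x + 0)*x = -3*x*x = -3*x²)
(5*(-1 - 4)² + 2)*H(D(2)) = (5*(-1 - 4)² + 2)*(-3*65536²) = (5*(-5)² + 2)*(-3*4294967296) = (5*25 + 2)*(-12884901888) = (125 + 2)*(-12884901888) = 127*(-12884901888) = -1636382539776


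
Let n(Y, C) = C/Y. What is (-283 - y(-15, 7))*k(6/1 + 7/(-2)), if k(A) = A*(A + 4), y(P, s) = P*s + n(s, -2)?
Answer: -20215/7 ≈ -2887.9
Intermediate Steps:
y(P, s) = -2/s + P*s (y(P, s) = P*s - 2/s = -2/s + P*s)
k(A) = A*(4 + A)
(-283 - y(-15, 7))*k(6/1 + 7/(-2)) = (-283 - (-2/7 - 15*7))*((6/1 + 7/(-2))*(4 + (6/1 + 7/(-2)))) = (-283 - (-2*⅐ - 105))*((6*1 + 7*(-½))*(4 + (6*1 + 7*(-½)))) = (-283 - (-2/7 - 105))*((6 - 7/2)*(4 + (6 - 7/2))) = (-283 - 1*(-737/7))*(5*(4 + 5/2)/2) = (-283 + 737/7)*((5/2)*(13/2)) = -1244/7*65/4 = -20215/7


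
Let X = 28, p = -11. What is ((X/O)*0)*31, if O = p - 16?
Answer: 0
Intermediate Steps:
O = -27 (O = -11 - 16 = -27)
((X/O)*0)*31 = ((28/(-27))*0)*31 = ((28*(-1/27))*0)*31 = -28/27*0*31 = 0*31 = 0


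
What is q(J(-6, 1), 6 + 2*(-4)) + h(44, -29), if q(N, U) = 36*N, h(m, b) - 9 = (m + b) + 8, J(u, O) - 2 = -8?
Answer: -184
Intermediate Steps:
J(u, O) = -6 (J(u, O) = 2 - 8 = -6)
h(m, b) = 17 + b + m (h(m, b) = 9 + ((m + b) + 8) = 9 + ((b + m) + 8) = 9 + (8 + b + m) = 17 + b + m)
q(J(-6, 1), 6 + 2*(-4)) + h(44, -29) = 36*(-6) + (17 - 29 + 44) = -216 + 32 = -184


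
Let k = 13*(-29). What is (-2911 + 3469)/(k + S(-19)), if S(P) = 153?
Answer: -279/112 ≈ -2.4911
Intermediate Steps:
k = -377
(-2911 + 3469)/(k + S(-19)) = (-2911 + 3469)/(-377 + 153) = 558/(-224) = 558*(-1/224) = -279/112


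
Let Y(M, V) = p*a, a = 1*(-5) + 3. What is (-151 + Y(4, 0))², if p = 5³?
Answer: 160801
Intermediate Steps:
p = 125
a = -2 (a = -5 + 3 = -2)
Y(M, V) = -250 (Y(M, V) = 125*(-2) = -250)
(-151 + Y(4, 0))² = (-151 - 250)² = (-401)² = 160801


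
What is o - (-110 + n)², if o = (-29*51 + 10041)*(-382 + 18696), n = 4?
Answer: 156793232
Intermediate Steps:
o = 156804468 (o = (-1479 + 10041)*18314 = 8562*18314 = 156804468)
o - (-110 + n)² = 156804468 - (-110 + 4)² = 156804468 - 1*(-106)² = 156804468 - 1*11236 = 156804468 - 11236 = 156793232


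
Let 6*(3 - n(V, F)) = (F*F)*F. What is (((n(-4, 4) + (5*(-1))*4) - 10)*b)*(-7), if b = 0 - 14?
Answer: -11074/3 ≈ -3691.3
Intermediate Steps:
b = -14
n(V, F) = 3 - F³/6 (n(V, F) = 3 - F*F*F/6 = 3 - F²*F/6 = 3 - F³/6)
(((n(-4, 4) + (5*(-1))*4) - 10)*b)*(-7) = ((((3 - ⅙*4³) + (5*(-1))*4) - 10)*(-14))*(-7) = ((((3 - ⅙*64) - 5*4) - 10)*(-14))*(-7) = ((((3 - 32/3) - 20) - 10)*(-14))*(-7) = (((-23/3 - 20) - 10)*(-14))*(-7) = ((-83/3 - 10)*(-14))*(-7) = -113/3*(-14)*(-7) = (1582/3)*(-7) = -11074/3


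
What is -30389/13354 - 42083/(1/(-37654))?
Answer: 21160658657439/13354 ≈ 1.5846e+9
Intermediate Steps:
-30389/13354 - 42083/(1/(-37654)) = -30389*1/13354 - 42083/(-1/37654) = -30389/13354 - 42083*(-37654) = -30389/13354 + 1584593282 = 21160658657439/13354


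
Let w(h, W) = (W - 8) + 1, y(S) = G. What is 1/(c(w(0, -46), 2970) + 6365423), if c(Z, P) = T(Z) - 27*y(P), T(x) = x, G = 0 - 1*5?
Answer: 1/6365505 ≈ 1.5710e-7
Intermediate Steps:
G = -5 (G = 0 - 5 = -5)
y(S) = -5
w(h, W) = -7 + W (w(h, W) = (-8 + W) + 1 = -7 + W)
c(Z, P) = 135 + Z (c(Z, P) = Z - 27*(-5) = Z + 135 = 135 + Z)
1/(c(w(0, -46), 2970) + 6365423) = 1/((135 + (-7 - 46)) + 6365423) = 1/((135 - 53) + 6365423) = 1/(82 + 6365423) = 1/6365505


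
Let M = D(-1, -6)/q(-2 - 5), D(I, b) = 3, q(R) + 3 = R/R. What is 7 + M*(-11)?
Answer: 47/2 ≈ 23.500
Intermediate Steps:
q(R) = -2 (q(R) = -3 + R/R = -3 + 1 = -2)
M = -3/2 (M = 3/(-2) = 3*(-1/2) = -3/2 ≈ -1.5000)
7 + M*(-11) = 7 - 3/2*(-11) = 7 + 33/2 = 47/2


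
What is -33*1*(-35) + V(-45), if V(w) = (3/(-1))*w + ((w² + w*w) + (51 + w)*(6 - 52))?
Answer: 5064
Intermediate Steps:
V(w) = -2346 - 49*w + 2*w² (V(w) = (3*(-1))*w + ((w² + w²) + (51 + w)*(-46)) = -3*w + (2*w² + (-2346 - 46*w)) = -3*w + (-2346 - 46*w + 2*w²) = -2346 - 49*w + 2*w²)
-33*1*(-35) + V(-45) = -33*1*(-35) + (-2346 - 49*(-45) + 2*(-45)²) = -33*(-35) + (-2346 + 2205 + 2*2025) = 1155 + (-2346 + 2205 + 4050) = 1155 + 3909 = 5064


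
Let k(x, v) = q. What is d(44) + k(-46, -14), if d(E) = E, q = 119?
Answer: 163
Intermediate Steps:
k(x, v) = 119
d(44) + k(-46, -14) = 44 + 119 = 163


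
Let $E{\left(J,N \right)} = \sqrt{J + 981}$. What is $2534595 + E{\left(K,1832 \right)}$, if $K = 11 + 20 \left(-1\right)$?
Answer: $2534595 + 18 \sqrt{3} \approx 2.5346 \cdot 10^{6}$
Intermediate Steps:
$K = -9$ ($K = 11 - 20 = -9$)
$E{\left(J,N \right)} = \sqrt{981 + J}$
$2534595 + E{\left(K,1832 \right)} = 2534595 + \sqrt{981 - 9} = 2534595 + \sqrt{972} = 2534595 + 18 \sqrt{3}$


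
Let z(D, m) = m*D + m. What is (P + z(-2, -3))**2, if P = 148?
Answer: 22801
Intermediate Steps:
z(D, m) = m + D*m (z(D, m) = D*m + m = m + D*m)
(P + z(-2, -3))**2 = (148 - 3*(1 - 2))**2 = (148 - 3*(-1))**2 = (148 + 3)**2 = 151**2 = 22801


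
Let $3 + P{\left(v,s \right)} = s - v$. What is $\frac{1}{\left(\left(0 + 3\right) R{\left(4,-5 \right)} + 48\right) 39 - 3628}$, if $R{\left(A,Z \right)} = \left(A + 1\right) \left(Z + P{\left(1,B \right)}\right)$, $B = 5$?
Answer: $- \frac{1}{4096} \approx -0.00024414$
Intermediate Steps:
$P{\left(v,s \right)} = -3 + s - v$ ($P{\left(v,s \right)} = -3 + \left(s - v\right) = -3 + s - v$)
$R{\left(A,Z \right)} = \left(1 + A\right) \left(1 + Z\right)$ ($R{\left(A,Z \right)} = \left(A + 1\right) \left(Z - -1\right) = \left(1 + A\right) \left(Z - -1\right) = \left(1 + A\right) \left(Z + 1\right) = \left(1 + A\right) \left(1 + Z\right)$)
$\frac{1}{\left(\left(0 + 3\right) R{\left(4,-5 \right)} + 48\right) 39 - 3628} = \frac{1}{\left(\left(0 + 3\right) \left(1 + 4 - 5 + 4 \left(-5\right)\right) + 48\right) 39 - 3628} = \frac{1}{\left(3 \left(1 + 4 - 5 - 20\right) + 48\right) 39 - 3628} = \frac{1}{\left(3 \left(-20\right) + 48\right) 39 - 3628} = \frac{1}{\left(-60 + 48\right) 39 - 3628} = \frac{1}{\left(-12\right) 39 - 3628} = \frac{1}{-468 - 3628} = \frac{1}{-4096} = - \frac{1}{4096}$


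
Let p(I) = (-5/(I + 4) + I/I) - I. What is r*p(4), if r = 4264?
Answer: -15457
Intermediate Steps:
p(I) = 1 - I - 5/(4 + I) (p(I) = (-5/(4 + I) + 1) - I = (1 - 5/(4 + I)) - I = 1 - I - 5/(4 + I))
r*p(4) = 4264*((-1 - 1*4² - 3*4)/(4 + 4)) = 4264*((-1 - 1*16 - 12)/8) = 4264*((-1 - 16 - 12)/8) = 4264*((⅛)*(-29)) = 4264*(-29/8) = -15457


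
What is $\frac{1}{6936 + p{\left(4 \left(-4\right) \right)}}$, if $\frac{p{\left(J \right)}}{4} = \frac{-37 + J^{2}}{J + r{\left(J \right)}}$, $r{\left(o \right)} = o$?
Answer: $\frac{8}{55269} \approx 0.00014475$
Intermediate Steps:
$p{\left(J \right)} = \frac{2 \left(-37 + J^{2}\right)}{J}$ ($p{\left(J \right)} = 4 \frac{-37 + J^{2}}{J + J} = 4 \frac{-37 + J^{2}}{2 J} = \frac{2 \left(-37 + J^{2}\right)}{J}$)
$\frac{1}{6936 + p{\left(4 \left(-4\right) \right)}} = \frac{1}{6936 + \left(- \frac{74}{4 \left(-4\right)} + 2 \cdot 4 \left(-4\right)\right)} = \frac{1}{6936 + \left(- \frac{74}{-16} + 2 \left(-16\right)\right)} = \frac{1}{6936 - \frac{219}{8}} = \frac{1}{\frac{55269}{8}} = \frac{8}{55269}$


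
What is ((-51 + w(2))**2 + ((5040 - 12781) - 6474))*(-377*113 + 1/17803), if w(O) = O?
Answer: 8960040062028/17803 ≈ 5.0329e+8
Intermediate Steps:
((-51 + w(2))**2 + ((5040 - 12781) - 6474))*(-377*113 + 1/17803) = ((-51 + 2)**2 + ((5040 - 12781) - 6474))*(-377*113 + 1/17803) = ((-49)**2 + (-7741 - 6474))*(-42601 + 1/17803) = (2401 - 14215)*(-758425602/17803) = -11814*(-758425602/17803) = 8960040062028/17803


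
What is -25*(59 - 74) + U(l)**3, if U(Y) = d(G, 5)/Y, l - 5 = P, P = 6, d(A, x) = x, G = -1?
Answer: 499250/1331 ≈ 375.09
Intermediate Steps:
l = 11 (l = 5 + 6 = 11)
U(Y) = 5/Y
-25*(59 - 74) + U(l)**3 = -25*(59 - 74) + (5/11)**3 = -25*(-15) + (5*(1/11))**3 = 375 + (5/11)**3 = 375 + 125/1331 = 499250/1331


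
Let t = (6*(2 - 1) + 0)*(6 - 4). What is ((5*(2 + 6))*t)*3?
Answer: 1440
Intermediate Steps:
t = 12 (t = (6*1 + 0)*2 = (6 + 0)*2 = 6*2 = 12)
((5*(2 + 6))*t)*3 = ((5*(2 + 6))*12)*3 = ((5*8)*12)*3 = (40*12)*3 = 480*3 = 1440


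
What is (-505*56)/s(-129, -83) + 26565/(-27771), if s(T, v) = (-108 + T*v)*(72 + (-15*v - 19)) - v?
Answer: -24417040627/25470792869 ≈ -0.95863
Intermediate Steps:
s(T, v) = -v + (-108 + T*v)*(53 - 15*v) (s(T, v) = (-108 + T*v)*(72 + (-19 - 15*v)) - v = (-108 + T*v)*(53 - 15*v) - v = -v + (-108 + T*v)*(53 - 15*v))
(-505*56)/s(-129, -83) + 26565/(-27771) = (-505*56)/(-5724 + 1619*(-83) - 15*(-129)*(-83)**2 + 53*(-129)*(-83)) + 26565/(-27771) = -28280/(-5724 - 134377 - 15*(-129)*6889 + 567471) + 26565*(-1/27771) = -28280/(-5724 - 134377 + 13330215 + 567471) - 8855/9257 = -28280/13757585 - 8855/9257 = -28280*1/13757585 - 8855/9257 = -5656/2751517 - 8855/9257 = -24417040627/25470792869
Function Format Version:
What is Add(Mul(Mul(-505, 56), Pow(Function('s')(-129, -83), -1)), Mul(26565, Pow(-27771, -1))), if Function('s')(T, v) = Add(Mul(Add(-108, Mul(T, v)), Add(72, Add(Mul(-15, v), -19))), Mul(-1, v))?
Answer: Rational(-24417040627, 25470792869) ≈ -0.95863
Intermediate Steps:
Function('s')(T, v) = Add(Mul(-1, v), Mul(Add(-108, Mul(T, v)), Add(53, Mul(-15, v)))) (Function('s')(T, v) = Add(Mul(Add(-108, Mul(T, v)), Add(72, Add(-19, Mul(-15, v)))), Mul(-1, v)) = Add(Mul(Add(-108, Mul(T, v)), Add(53, Mul(-15, v))), Mul(-1, v)) = Add(Mul(-1, v), Mul(Add(-108, Mul(T, v)), Add(53, Mul(-15, v)))))
Add(Mul(Mul(-505, 56), Pow(Function('s')(-129, -83), -1)), Mul(26565, Pow(-27771, -1))) = Add(Mul(Mul(-505, 56), Pow(Add(-5724, Mul(1619, -83), Mul(-15, -129, Pow(-83, 2)), Mul(53, -129, -83)), -1)), Mul(26565, Pow(-27771, -1))) = Add(Mul(-28280, Pow(Add(-5724, -134377, Mul(-15, -129, 6889), 567471), -1)), Mul(26565, Rational(-1, 27771))) = Add(Mul(-28280, Pow(Add(-5724, -134377, 13330215, 567471), -1)), Rational(-8855, 9257)) = Add(Mul(-28280, Pow(13757585, -1)), Rational(-8855, 9257)) = Add(Mul(-28280, Rational(1, 13757585)), Rational(-8855, 9257)) = Add(Rational(-5656, 2751517), Rational(-8855, 9257)) = Rational(-24417040627, 25470792869)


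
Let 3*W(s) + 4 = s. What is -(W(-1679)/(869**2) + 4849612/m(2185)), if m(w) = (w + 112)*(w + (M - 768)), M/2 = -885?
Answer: 332972066303/55665045491 ≈ 5.9817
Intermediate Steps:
M = -1770 (M = 2*(-885) = -1770)
m(w) = (-2538 + w)*(112 + w) (m(w) = (w + 112)*(w + (-1770 - 768)) = (112 + w)*(w - 2538) = (112 + w)*(-2538 + w) = (-2538 + w)*(112 + w))
W(s) = -4/3 + s/3
-(W(-1679)/(869**2) + 4849612/m(2185)) = -((-4/3 + (1/3)*(-1679))/(869**2) + 4849612/(-284256 + 2185**2 - 2426*2185)) = -((-4/3 - 1679/3)/755161 + 4849612/(-284256 + 4774225 - 5300810)) = -(-561*1/755161 + 4849612/(-810841)) = -(-51/68651 + 4849612*(-1/810841)) = -(-51/68651 - 4849612/810841) = -1*(-332972066303/55665045491) = 332972066303/55665045491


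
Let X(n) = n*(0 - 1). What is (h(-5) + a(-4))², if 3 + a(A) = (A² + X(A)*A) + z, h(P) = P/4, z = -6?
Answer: 1681/16 ≈ 105.06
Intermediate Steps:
X(n) = -n (X(n) = n*(-1) = -n)
h(P) = P/4 (h(P) = P*(¼) = P/4)
a(A) = -9 (a(A) = -3 + ((A² + (-A)*A) - 6) = -3 + ((A² - A²) - 6) = -3 + (0 - 6) = -3 - 6 = -9)
(h(-5) + a(-4))² = ((¼)*(-5) - 9)² = (-5/4 - 9)² = (-41/4)² = 1681/16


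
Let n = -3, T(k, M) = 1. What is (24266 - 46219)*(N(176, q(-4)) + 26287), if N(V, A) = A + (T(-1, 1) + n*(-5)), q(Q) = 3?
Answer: -577495618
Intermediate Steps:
N(V, A) = 16 + A (N(V, A) = A + (1 - 3*(-5)) = A + (1 + 15) = A + 16 = 16 + A)
(24266 - 46219)*(N(176, q(-4)) + 26287) = (24266 - 46219)*((16 + 3) + 26287) = -21953*(19 + 26287) = -21953*26306 = -577495618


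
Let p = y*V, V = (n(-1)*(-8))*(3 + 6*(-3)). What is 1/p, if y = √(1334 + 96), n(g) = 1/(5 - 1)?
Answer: √1430/42900 ≈ 0.00088148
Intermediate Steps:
n(g) = ¼ (n(g) = 1/4 = ¼)
y = √1430 ≈ 37.815
V = 30 (V = ((¼)*(-8))*(3 + 6*(-3)) = -2*(3 - 18) = -2*(-15) = 30)
p = 30*√1430 (p = √1430*30 = 30*√1430 ≈ 1134.5)
1/p = 1/(30*√1430) = √1430/42900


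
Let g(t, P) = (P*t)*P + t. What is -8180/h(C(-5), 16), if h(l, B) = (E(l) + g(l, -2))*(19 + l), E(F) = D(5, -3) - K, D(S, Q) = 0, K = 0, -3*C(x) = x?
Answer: -7362/155 ≈ -47.497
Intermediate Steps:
C(x) = -x/3
g(t, P) = t + t*P**2 (g(t, P) = t*P**2 + t = t + t*P**2)
E(F) = 0 (E(F) = 0 - 1*0 = 0 + 0 = 0)
h(l, B) = 5*l*(19 + l) (h(l, B) = (0 + l*(1 + (-2)**2))*(19 + l) = (0 + l*(1 + 4))*(19 + l) = (0 + l*5)*(19 + l) = (0 + 5*l)*(19 + l) = (5*l)*(19 + l) = 5*l*(19 + l))
-8180/h(C(-5), 16) = -8180*3/(25*(19 - 1/3*(-5))) = -8180*3/(25*(19 + 5/3)) = -8180/(5*(5/3)*(62/3)) = -8180/1550/9 = -8180*9/1550 = -7362/155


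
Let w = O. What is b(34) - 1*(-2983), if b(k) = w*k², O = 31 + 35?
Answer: 79279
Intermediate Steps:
O = 66
w = 66
b(k) = 66*k²
b(34) - 1*(-2983) = 66*34² - 1*(-2983) = 66*1156 + 2983 = 76296 + 2983 = 79279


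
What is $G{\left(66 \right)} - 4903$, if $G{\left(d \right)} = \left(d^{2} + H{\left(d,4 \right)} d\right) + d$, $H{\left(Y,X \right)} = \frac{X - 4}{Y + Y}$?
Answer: $-481$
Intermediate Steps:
$H{\left(Y,X \right)} = \frac{-4 + X}{2 Y}$
$G{\left(d \right)} = d + d^{2}$ ($G{\left(d \right)} = \left(d^{2} + \frac{-4 + 4}{2 d} d\right) + d = \left(d^{2} + \frac{1}{2} \frac{1}{d} 0 d\right) + d = \left(d^{2} + 0 d\right) + d = \left(d^{2} + 0\right) + d = d^{2} + d = d + d^{2}$)
$G{\left(66 \right)} - 4903 = 66 \left(1 + 66\right) - 4903 = 66 \cdot 67 - 4903 = 4422 - 4903 = -481$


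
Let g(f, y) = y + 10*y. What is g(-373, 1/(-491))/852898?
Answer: -11/418772918 ≈ -2.6267e-8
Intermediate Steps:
g(f, y) = 11*y
g(-373, 1/(-491))/852898 = (11/(-491))/852898 = (11*(-1/491))*(1/852898) = -11/491*1/852898 = -11/418772918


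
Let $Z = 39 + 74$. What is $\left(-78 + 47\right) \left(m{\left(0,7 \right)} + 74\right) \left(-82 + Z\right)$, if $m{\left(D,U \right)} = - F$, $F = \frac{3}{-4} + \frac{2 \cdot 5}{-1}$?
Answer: $- \frac{325779}{4} \approx -81445.0$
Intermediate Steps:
$Z = 113$
$F = - \frac{43}{4}$ ($F = 3 \left(- \frac{1}{4}\right) + 10 \left(-1\right) = - \frac{3}{4} - 10 = - \frac{43}{4} \approx -10.75$)
$m{\left(D,U \right)} = \frac{43}{4}$ ($m{\left(D,U \right)} = \left(-1\right) \left(- \frac{43}{4}\right) = \frac{43}{4}$)
$\left(-78 + 47\right) \left(m{\left(0,7 \right)} + 74\right) \left(-82 + Z\right) = \left(-78 + 47\right) \left(\frac{43}{4} + 74\right) \left(-82 + 113\right) = \left(-31\right) \frac{339}{4} \cdot 31 = \left(- \frac{10509}{4}\right) 31 = - \frac{325779}{4}$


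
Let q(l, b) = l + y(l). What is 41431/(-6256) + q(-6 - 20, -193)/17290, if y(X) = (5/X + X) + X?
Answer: -245231713/37004240 ≈ -6.6271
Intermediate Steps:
y(X) = 2*X + 5/X (y(X) = (X + 5/X) + X = 2*X + 5/X)
q(l, b) = 3*l + 5/l (q(l, b) = l + (2*l + 5/l) = 3*l + 5/l)
41431/(-6256) + q(-6 - 20, -193)/17290 = 41431/(-6256) + (3*(-6 - 20) + 5/(-6 - 20))/17290 = 41431*(-1/6256) + (3*(-26) + 5/(-26))*(1/17290) = -41431/6256 + (-78 + 5*(-1/26))*(1/17290) = -41431/6256 + (-78 - 5/26)*(1/17290) = -41431/6256 - 2033/26*1/17290 = -41431/6256 - 107/23660 = -245231713/37004240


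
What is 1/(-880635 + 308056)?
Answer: -1/572579 ≈ -1.7465e-6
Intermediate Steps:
1/(-880635 + 308056) = 1/(-572579) = -1/572579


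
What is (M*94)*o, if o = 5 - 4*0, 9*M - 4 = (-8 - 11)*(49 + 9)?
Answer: -57340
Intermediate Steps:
M = -122 (M = 4/9 + ((-8 - 11)*(49 + 9))/9 = 4/9 + (-19*58)/9 = 4/9 + (1/9)*(-1102) = 4/9 - 1102/9 = -122)
o = 5 (o = 5 + 0 = 5)
(M*94)*o = -122*94*5 = -11468*5 = -57340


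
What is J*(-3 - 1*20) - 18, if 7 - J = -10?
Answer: -409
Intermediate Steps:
J = 17 (J = 7 - 1*(-10) = 7 + 10 = 17)
J*(-3 - 1*20) - 18 = 17*(-3 - 1*20) - 18 = 17*(-3 - 20) - 18 = 17*(-23) - 18 = -391 - 18 = -409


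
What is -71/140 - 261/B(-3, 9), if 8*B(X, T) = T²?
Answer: -33119/1260 ≈ -26.285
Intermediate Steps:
B(X, T) = T²/8
-71/140 - 261/B(-3, 9) = -71/140 - 261/((⅛)*9²) = -71*1/140 - 261/((⅛)*81) = -71/140 - 261/81/8 = -71/140 - 261*8/81 = -71/140 - 232/9 = -33119/1260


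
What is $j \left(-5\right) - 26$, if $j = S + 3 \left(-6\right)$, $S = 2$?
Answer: $54$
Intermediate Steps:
$j = -16$ ($j = 2 + 3 \left(-6\right) = 2 - 18 = -16$)
$j \left(-5\right) - 26 = \left(-16\right) \left(-5\right) - 26 = 80 - 26 = 54$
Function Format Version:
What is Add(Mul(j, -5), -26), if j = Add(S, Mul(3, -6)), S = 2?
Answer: 54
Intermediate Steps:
j = -16 (j = Add(2, Mul(3, -6)) = Add(2, -18) = -16)
Add(Mul(j, -5), -26) = Add(Mul(-16, -5), -26) = Add(80, -26) = 54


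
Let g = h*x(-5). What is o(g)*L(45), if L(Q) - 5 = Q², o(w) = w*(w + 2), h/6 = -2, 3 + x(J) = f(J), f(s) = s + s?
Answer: 50035440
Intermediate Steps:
f(s) = 2*s
x(J) = -3 + 2*J
h = -12 (h = 6*(-2) = -12)
g = 156 (g = -12*(-3 + 2*(-5)) = -12*(-3 - 10) = -12*(-13) = 156)
o(w) = w*(2 + w)
L(Q) = 5 + Q²
o(g)*L(45) = (156*(2 + 156))*(5 + 45²) = (156*158)*(5 + 2025) = 24648*2030 = 50035440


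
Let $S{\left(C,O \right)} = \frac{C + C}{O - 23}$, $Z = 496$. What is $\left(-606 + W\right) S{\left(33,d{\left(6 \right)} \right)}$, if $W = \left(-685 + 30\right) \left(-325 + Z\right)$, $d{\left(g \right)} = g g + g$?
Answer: $- \frac{7432326}{19} \approx -3.9118 \cdot 10^{5}$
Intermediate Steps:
$d{\left(g \right)} = g + g^{2}$ ($d{\left(g \right)} = g^{2} + g = g + g^{2}$)
$S{\left(C,O \right)} = \frac{2 C}{-23 + O}$
$W = -112005$ ($W = \left(-685 + 30\right) \left(-325 + 496\right) = \left(-655\right) 171 = -112005$)
$\left(-606 + W\right) S{\left(33,d{\left(6 \right)} \right)} = \left(-606 - 112005\right) 2 \cdot 33 \frac{1}{-23 + 6 \left(1 + 6\right)} = - 112611 \cdot 2 \cdot 33 \frac{1}{-23 + 6 \cdot 7} = - 112611 \cdot 2 \cdot 33 \frac{1}{-23 + 42} = - 112611 \cdot 2 \cdot 33 \cdot \frac{1}{19} = \left(-112611\right) \frac{66}{19} = - \frac{7432326}{19}$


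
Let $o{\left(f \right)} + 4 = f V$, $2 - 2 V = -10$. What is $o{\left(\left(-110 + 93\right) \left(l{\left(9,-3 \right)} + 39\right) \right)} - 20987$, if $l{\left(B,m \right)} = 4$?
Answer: $-25377$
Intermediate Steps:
$V = 6$ ($V = 1 - -5 = 1 + 5 = 6$)
$o{\left(f \right)} = -4 + 6 f$ ($o{\left(f \right)} = -4 + f 6 = -4 + 6 f$)
$o{\left(\left(-110 + 93\right) \left(l{\left(9,-3 \right)} + 39\right) \right)} - 20987 = \left(-4 + 6 \left(-110 + 93\right) \left(4 + 39\right)\right) - 20987 = \left(-4 + 6 \left(\left(-17\right) 43\right)\right) - 20987 = \left(-4 + 6 \left(-731\right)\right) - 20987 = \left(-4 - 4386\right) - 20987 = -4390 - 20987 = -25377$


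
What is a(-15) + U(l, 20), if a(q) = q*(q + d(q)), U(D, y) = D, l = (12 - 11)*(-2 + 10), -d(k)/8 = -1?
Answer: 113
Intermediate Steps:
d(k) = 8 (d(k) = -8*(-1) = 8)
l = 8 (l = 1*8 = 8)
a(q) = q*(8 + q) (a(q) = q*(q + 8) = q*(8 + q))
a(-15) + U(l, 20) = -15*(8 - 15) + 8 = -15*(-7) + 8 = 105 + 8 = 113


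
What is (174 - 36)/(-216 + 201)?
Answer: -46/5 ≈ -9.2000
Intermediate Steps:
(174 - 36)/(-216 + 201) = 138/(-15) = 138*(-1/15) = -46/5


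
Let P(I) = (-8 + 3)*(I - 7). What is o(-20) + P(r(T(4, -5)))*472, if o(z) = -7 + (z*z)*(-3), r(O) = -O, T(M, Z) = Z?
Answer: 3513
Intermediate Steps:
P(I) = 35 - 5*I (P(I) = -5*(-7 + I) = 35 - 5*I)
o(z) = -7 - 3*z² (o(z) = -7 + z²*(-3) = -7 - 3*z²)
o(-20) + P(r(T(4, -5)))*472 = (-7 - 3*(-20)²) + (35 - (-5)*(-5))*472 = (-7 - 3*400) + (35 - 5*5)*472 = (-7 - 1200) + (35 - 25)*472 = -1207 + 10*472 = -1207 + 4720 = 3513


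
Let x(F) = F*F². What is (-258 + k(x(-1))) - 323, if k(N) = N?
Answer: -582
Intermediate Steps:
x(F) = F³
(-258 + k(x(-1))) - 323 = (-258 + (-1)³) - 323 = (-258 - 1) - 323 = -259 - 323 = -582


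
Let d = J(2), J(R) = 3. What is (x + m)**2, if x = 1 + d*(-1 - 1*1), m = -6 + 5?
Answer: 36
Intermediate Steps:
d = 3
m = -1
x = -5 (x = 1 + 3*(-1 - 1*1) = 1 + 3*(-1 - 1) = 1 + 3*(-2) = 1 - 6 = -5)
(x + m)**2 = (-5 - 1)**2 = (-6)**2 = 36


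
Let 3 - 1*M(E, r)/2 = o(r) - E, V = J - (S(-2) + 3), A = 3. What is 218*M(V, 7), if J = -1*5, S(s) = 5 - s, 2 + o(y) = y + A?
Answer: -8720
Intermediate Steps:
o(y) = 1 + y (o(y) = -2 + (y + 3) = -2 + (3 + y) = 1 + y)
J = -5
V = -15 (V = -5 - ((5 - 1*(-2)) + 3) = -5 - ((5 + 2) + 3) = -5 - (7 + 3) = -5 - 1*10 = -5 - 10 = -15)
M(E, r) = 4 - 2*r + 2*E (M(E, r) = 6 - 2*((1 + r) - E) = 6 - 2*(1 + r - E) = 6 + (-2 - 2*r + 2*E) = 4 - 2*r + 2*E)
218*M(V, 7) = 218*(4 - 2*7 + 2*(-15)) = 218*(4 - 14 - 30) = 218*(-40) = -8720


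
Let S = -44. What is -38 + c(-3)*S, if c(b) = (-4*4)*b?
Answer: -2150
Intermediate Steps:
c(b) = -16*b
-38 + c(-3)*S = -38 - 16*(-3)*(-44) = -38 + 48*(-44) = -38 - 2112 = -2150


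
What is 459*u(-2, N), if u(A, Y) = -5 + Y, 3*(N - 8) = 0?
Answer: 1377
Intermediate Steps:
N = 8 (N = 8 + (⅓)*0 = 8 + 0 = 8)
459*u(-2, N) = 459*(-5 + 8) = 459*3 = 1377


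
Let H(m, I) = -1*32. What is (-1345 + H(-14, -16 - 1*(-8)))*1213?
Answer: -1670301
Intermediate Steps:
H(m, I) = -32
(-1345 + H(-14, -16 - 1*(-8)))*1213 = (-1345 - 32)*1213 = -1377*1213 = -1670301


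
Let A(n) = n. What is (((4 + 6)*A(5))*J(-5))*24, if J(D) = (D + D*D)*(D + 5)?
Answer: 0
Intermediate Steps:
J(D) = (5 + D)*(D + D**2) (J(D) = (D + D**2)*(5 + D) = (5 + D)*(D + D**2))
(((4 + 6)*A(5))*J(-5))*24 = (((4 + 6)*5)*(-5*(5 + (-5)**2 + 6*(-5))))*24 = ((10*5)*(-5*(5 + 25 - 30)))*24 = (50*(-5*0))*24 = (50*0)*24 = 0*24 = 0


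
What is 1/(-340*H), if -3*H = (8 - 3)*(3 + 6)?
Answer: 1/5100 ≈ 0.00019608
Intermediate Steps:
H = -15 (H = -(8 - 3)*(3 + 6)/3 = -5*9/3 = -1/3*45 = -15)
1/(-340*H) = 1/(-340*(-15)) = 1/5100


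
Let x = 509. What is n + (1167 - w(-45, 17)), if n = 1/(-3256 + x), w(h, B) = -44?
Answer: 3326616/2747 ≈ 1211.0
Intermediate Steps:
n = -1/2747 (n = 1/(-3256 + 509) = 1/(-2747) = -1/2747 ≈ -0.00036403)
n + (1167 - w(-45, 17)) = -1/2747 + (1167 - 1*(-44)) = -1/2747 + (1167 + 44) = -1/2747 + 1211 = 3326616/2747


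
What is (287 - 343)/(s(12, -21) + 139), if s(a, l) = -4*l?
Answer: -56/223 ≈ -0.25112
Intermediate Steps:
(287 - 343)/(s(12, -21) + 139) = (287 - 343)/(-4*(-21) + 139) = -56/(84 + 139) = -56/223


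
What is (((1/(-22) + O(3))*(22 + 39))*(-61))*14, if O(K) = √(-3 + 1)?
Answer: 26047/11 - 52094*I*√2 ≈ 2367.9 - 73672.0*I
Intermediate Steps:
O(K) = I*√2 (O(K) = √(-2) = I*√2)
(((1/(-22) + O(3))*(22 + 39))*(-61))*14 = (((1/(-22) + I*√2)*(22 + 39))*(-61))*14 = (((-1/22 + I*√2)*61)*(-61))*14 = ((-61/22 + 61*I*√2)*(-61))*14 = (3721/22 - 3721*I*√2)*14 = 26047/11 - 52094*I*√2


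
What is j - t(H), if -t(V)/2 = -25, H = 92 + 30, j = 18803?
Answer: 18753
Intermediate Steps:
H = 122
t(V) = 50 (t(V) = -2*(-25) = 50)
j - t(H) = 18803 - 1*50 = 18803 - 50 = 18753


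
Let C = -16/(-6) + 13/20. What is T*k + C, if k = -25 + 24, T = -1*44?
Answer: 2839/60 ≈ 47.317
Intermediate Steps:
T = -44
C = 199/60 (C = -16*(-⅙) + 13*(1/20) = 8/3 + 13/20 = 199/60 ≈ 3.3167)
k = -1
T*k + C = -44*(-1) + 199/60 = 44 + 199/60 = 2839/60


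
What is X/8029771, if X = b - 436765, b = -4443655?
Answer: -4880420/8029771 ≈ -0.60779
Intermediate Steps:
X = -4880420 (X = -4443655 - 436765 = -4880420)
X/8029771 = -4880420/8029771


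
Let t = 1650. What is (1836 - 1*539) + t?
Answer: 2947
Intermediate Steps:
(1836 - 1*539) + t = (1836 - 1*539) + 1650 = (1836 - 539) + 1650 = 1297 + 1650 = 2947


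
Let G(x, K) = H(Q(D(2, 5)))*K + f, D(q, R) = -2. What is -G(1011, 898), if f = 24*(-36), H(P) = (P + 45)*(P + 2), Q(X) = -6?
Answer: 140952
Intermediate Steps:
H(P) = (2 + P)*(45 + P) (H(P) = (45 + P)*(2 + P) = (2 + P)*(45 + P))
f = -864
G(x, K) = -864 - 156*K (G(x, K) = (90 + (-6)**2 + 47*(-6))*K - 864 = (90 + 36 - 282)*K - 864 = -156*K - 864 = -864 - 156*K)
-G(1011, 898) = -(-864 - 156*898) = -(-864 - 140088) = -1*(-140952) = 140952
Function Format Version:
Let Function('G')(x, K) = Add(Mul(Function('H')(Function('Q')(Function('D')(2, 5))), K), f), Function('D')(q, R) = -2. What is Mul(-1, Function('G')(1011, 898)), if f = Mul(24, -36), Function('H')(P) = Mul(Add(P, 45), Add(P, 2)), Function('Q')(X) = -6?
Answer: 140952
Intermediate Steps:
Function('H')(P) = Mul(Add(2, P), Add(45, P)) (Function('H')(P) = Mul(Add(45, P), Add(2, P)) = Mul(Add(2, P), Add(45, P)))
f = -864
Function('G')(x, K) = Add(-864, Mul(-156, K)) (Function('G')(x, K) = Add(Mul(Add(90, Pow(-6, 2), Mul(47, -6)), K), -864) = Add(Mul(Add(90, 36, -282), K), -864) = Add(Mul(-156, K), -864) = Add(-864, Mul(-156, K)))
Mul(-1, Function('G')(1011, 898)) = Mul(-1, Add(-864, Mul(-156, 898))) = Mul(-1, Add(-864, -140088)) = Mul(-1, -140952) = 140952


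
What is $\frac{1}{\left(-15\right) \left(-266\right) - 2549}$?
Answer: $\frac{1}{1441} \approx 0.00069396$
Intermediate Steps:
$\frac{1}{\left(-15\right) \left(-266\right) - 2549} = \frac{1}{3990 - 2549} = \frac{1}{1441}$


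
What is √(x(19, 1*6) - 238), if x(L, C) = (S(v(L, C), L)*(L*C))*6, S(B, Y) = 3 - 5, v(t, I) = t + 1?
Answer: I*√1606 ≈ 40.075*I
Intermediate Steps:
v(t, I) = 1 + t
S(B, Y) = -2
x(L, C) = -12*C*L (x(L, C) = -2*L*C*6 = -2*C*L*6 = -12*C*L)
√(x(19, 1*6) - 238) = √(-12*1*6*19 - 238) = √(-12*6*19 - 238) = √(-1368 - 238) = √(-1606) = I*√1606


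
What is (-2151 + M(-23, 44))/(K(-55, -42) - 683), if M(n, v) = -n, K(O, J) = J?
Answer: 2128/725 ≈ 2.9352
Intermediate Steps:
(-2151 + M(-23, 44))/(K(-55, -42) - 683) = (-2151 - 1*(-23))/(-42 - 683) = (-2151 + 23)/(-725) = -2128*(-1/725) = 2128/725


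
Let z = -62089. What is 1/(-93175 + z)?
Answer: -1/155264 ≈ -6.4406e-6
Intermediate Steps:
1/(-93175 + z) = 1/(-93175 - 62089) = 1/(-155264) = -1/155264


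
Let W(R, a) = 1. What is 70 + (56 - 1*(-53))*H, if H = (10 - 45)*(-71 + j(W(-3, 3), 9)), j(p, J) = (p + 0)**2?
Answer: 267120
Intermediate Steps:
j(p, J) = p**2
H = 2450 (H = (10 - 45)*(-71 + 1**2) = -35*(-71 + 1) = -35*(-70) = 2450)
70 + (56 - 1*(-53))*H = 70 + (56 - 1*(-53))*2450 = 70 + (56 + 53)*2450 = 70 + 109*2450 = 70 + 267050 = 267120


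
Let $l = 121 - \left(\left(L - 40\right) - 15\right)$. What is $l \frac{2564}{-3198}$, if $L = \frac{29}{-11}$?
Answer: $- \frac{839710}{5863} \approx -143.22$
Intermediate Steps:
$L = - \frac{29}{11}$ ($L = 29 \left(- \frac{1}{11}\right) = - \frac{29}{11} \approx -2.6364$)
$l = \frac{1965}{11}$ ($l = 121 - \left(\left(- \frac{29}{11} - 40\right) - 15\right) = 121 - \left(- \frac{469}{11} - 15\right) = 121 - - \frac{634}{11} = 121 + \frac{634}{11} = \frac{1965}{11} \approx 178.64$)
$l \frac{2564}{-3198} = \frac{1965 \frac{2564}{-3198}}{11} = \frac{1965 \cdot 2564 \left(- \frac{1}{3198}\right)}{11} = \frac{1965}{11} \left(- \frac{1282}{1599}\right) = - \frac{839710}{5863}$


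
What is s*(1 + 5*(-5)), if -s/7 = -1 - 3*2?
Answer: -1176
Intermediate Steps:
s = 49 (s = -7*(-1 - 3*2) = -7*(-1 - 6) = -7*(-7) = 49)
s*(1 + 5*(-5)) = 49*(1 + 5*(-5)) = 49*(1 - 25) = 49*(-24) = -1176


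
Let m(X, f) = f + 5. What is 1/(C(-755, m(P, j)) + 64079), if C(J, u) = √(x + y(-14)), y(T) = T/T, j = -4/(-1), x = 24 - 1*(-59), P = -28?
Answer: 64079/4106118157 - 2*√21/4106118157 ≈ 1.5603e-5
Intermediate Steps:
x = 83 (x = 24 + 59 = 83)
j = 4 (j = -4*(-1) = 4)
y(T) = 1
m(X, f) = 5 + f
C(J, u) = 2*√21 (C(J, u) = √(83 + 1) = √84 = 2*√21)
1/(C(-755, m(P, j)) + 64079) = 1/(2*√21 + 64079) = 1/(64079 + 2*√21)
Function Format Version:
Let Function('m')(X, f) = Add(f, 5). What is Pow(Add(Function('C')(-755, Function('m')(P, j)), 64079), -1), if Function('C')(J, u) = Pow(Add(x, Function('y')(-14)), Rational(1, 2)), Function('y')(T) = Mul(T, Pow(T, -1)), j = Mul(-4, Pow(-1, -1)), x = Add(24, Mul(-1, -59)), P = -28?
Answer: Add(Rational(64079, 4106118157), Mul(Rational(-2, 4106118157), Pow(21, Rational(1, 2)))) ≈ 1.5603e-5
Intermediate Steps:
x = 83 (x = Add(24, 59) = 83)
j = 4 (j = Mul(-4, -1) = 4)
Function('y')(T) = 1
Function('m')(X, f) = Add(5, f)
Function('C')(J, u) = Mul(2, Pow(21, Rational(1, 2))) (Function('C')(J, u) = Pow(Add(83, 1), Rational(1, 2)) = Pow(84, Rational(1, 2)) = Mul(2, Pow(21, Rational(1, 2))))
Pow(Add(Function('C')(-755, Function('m')(P, j)), 64079), -1) = Pow(Add(Mul(2, Pow(21, Rational(1, 2))), 64079), -1) = Pow(Add(64079, Mul(2, Pow(21, Rational(1, 2)))), -1)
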